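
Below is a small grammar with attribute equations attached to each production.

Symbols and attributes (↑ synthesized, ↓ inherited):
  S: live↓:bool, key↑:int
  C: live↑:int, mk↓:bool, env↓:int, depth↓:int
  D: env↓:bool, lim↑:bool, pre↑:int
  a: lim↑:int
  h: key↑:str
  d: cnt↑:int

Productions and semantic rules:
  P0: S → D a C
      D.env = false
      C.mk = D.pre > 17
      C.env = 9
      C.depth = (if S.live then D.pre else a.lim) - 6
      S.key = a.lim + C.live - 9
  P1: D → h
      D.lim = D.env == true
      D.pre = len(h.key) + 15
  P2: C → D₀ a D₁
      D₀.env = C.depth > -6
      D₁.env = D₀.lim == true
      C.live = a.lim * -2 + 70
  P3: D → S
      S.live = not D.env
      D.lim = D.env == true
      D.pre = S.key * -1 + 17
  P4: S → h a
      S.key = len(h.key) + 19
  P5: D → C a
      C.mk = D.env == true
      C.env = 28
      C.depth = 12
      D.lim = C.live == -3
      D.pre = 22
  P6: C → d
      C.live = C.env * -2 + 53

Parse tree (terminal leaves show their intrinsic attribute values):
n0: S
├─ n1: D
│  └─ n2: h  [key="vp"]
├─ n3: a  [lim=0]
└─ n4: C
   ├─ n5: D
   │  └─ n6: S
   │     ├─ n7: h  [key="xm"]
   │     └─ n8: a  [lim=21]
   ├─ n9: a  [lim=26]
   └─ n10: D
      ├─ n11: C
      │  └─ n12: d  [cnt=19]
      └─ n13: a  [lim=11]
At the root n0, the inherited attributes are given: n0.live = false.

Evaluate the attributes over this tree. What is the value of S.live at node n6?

true

1. n0.live = false  [given at root]
2. n1.env = false  [false]
3. n2.key = "vp"  [terminal]
4. n1.lim = false  [D.env == true]
5. n1.pre = 17  [len(h.key) + 15]
6. n3.lim = 0  [terminal]
7. n4.mk = false  [D.pre > 17]
8. n4.env = 9  [9]
9. n4.depth = -6  [(if S.live then D.pre else a.lim) - 6]
10. n5.env = false  [C.depth > -6]
11. n6.live = true  [not D.env]
12. n7.key = "xm"  [terminal]
13. n8.lim = 21  [terminal]
14. n6.key = 21  [len(h.key) + 19]
15. n5.lim = false  [D.env == true]
16. n5.pre = -4  [S.key * -1 + 17]
17. n9.lim = 26  [terminal]
18. n10.env = false  [D₀.lim == true]
19. n11.mk = false  [D.env == true]
20. n11.env = 28  [28]
21. n11.depth = 12  [12]
22. n12.cnt = 19  [terminal]
23. n11.live = -3  [C.env * -2 + 53]
24. n13.lim = 11  [terminal]
25. n10.lim = true  [C.live == -3]
26. n10.pre = 22  [22]
27. n4.live = 18  [a.lim * -2 + 70]
28. n0.key = 9  [a.lim + C.live - 9]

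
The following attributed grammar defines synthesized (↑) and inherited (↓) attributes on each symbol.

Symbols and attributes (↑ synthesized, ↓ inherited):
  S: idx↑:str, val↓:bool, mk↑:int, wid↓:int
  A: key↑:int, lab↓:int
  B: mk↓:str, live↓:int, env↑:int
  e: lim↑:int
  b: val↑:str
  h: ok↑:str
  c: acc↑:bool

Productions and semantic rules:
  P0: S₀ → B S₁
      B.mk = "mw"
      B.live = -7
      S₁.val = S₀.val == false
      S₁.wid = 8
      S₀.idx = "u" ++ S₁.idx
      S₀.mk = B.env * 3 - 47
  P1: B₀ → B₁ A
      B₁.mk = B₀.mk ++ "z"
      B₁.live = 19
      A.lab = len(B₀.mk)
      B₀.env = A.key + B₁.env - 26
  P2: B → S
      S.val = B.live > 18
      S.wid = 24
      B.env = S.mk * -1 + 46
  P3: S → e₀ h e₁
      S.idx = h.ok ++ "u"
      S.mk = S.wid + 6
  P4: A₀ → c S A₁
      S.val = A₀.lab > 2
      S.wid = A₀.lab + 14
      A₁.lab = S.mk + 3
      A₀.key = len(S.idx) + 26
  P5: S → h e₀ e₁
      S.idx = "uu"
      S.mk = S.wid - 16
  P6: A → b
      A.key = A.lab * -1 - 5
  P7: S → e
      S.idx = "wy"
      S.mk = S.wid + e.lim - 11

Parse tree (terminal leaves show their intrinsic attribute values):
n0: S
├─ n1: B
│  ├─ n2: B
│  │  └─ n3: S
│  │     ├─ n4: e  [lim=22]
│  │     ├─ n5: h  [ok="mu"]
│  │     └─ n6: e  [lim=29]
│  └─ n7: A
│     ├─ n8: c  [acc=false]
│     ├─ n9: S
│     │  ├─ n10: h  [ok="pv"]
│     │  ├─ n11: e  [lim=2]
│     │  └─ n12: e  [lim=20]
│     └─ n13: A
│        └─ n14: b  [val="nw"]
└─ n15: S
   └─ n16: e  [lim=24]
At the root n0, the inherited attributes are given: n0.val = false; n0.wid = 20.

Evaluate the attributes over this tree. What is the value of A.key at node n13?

1. n0.val = false  [given at root]
2. n0.wid = 20  [given at root]
3. n1.mk = "mw"  ["mw"]
4. n1.live = -7  [-7]
5. n2.mk = "mwz"  [B₀.mk ++ "z"]
6. n2.live = 19  [19]
7. n3.val = true  [B.live > 18]
8. n3.wid = 24  [24]
9. n4.lim = 22  [terminal]
10. n5.ok = "mu"  [terminal]
11. n6.lim = 29  [terminal]
12. n3.idx = "muu"  [h.ok ++ "u"]
13. n3.mk = 30  [S.wid + 6]
14. n2.env = 16  [S.mk * -1 + 46]
15. n7.lab = 2  [len(B₀.mk)]
16. n8.acc = false  [terminal]
17. n9.val = false  [A₀.lab > 2]
18. n9.wid = 16  [A₀.lab + 14]
19. n10.ok = "pv"  [terminal]
20. n11.lim = 2  [terminal]
21. n12.lim = 20  [terminal]
22. n9.idx = "uu"  ["uu"]
23. n9.mk = 0  [S.wid - 16]
24. n13.lab = 3  [S.mk + 3]
25. n14.val = "nw"  [terminal]
26. n13.key = -8  [A.lab * -1 - 5]
27. n7.key = 28  [len(S.idx) + 26]
28. n1.env = 18  [A.key + B₁.env - 26]
29. n15.val = true  [S₀.val == false]
30. n15.wid = 8  [8]
31. n16.lim = 24  [terminal]
32. n15.idx = "wy"  ["wy"]
33. n15.mk = 21  [S.wid + e.lim - 11]
34. n0.idx = "uwy"  ["u" ++ S₁.idx]
35. n0.mk = 7  [B.env * 3 - 47]

-8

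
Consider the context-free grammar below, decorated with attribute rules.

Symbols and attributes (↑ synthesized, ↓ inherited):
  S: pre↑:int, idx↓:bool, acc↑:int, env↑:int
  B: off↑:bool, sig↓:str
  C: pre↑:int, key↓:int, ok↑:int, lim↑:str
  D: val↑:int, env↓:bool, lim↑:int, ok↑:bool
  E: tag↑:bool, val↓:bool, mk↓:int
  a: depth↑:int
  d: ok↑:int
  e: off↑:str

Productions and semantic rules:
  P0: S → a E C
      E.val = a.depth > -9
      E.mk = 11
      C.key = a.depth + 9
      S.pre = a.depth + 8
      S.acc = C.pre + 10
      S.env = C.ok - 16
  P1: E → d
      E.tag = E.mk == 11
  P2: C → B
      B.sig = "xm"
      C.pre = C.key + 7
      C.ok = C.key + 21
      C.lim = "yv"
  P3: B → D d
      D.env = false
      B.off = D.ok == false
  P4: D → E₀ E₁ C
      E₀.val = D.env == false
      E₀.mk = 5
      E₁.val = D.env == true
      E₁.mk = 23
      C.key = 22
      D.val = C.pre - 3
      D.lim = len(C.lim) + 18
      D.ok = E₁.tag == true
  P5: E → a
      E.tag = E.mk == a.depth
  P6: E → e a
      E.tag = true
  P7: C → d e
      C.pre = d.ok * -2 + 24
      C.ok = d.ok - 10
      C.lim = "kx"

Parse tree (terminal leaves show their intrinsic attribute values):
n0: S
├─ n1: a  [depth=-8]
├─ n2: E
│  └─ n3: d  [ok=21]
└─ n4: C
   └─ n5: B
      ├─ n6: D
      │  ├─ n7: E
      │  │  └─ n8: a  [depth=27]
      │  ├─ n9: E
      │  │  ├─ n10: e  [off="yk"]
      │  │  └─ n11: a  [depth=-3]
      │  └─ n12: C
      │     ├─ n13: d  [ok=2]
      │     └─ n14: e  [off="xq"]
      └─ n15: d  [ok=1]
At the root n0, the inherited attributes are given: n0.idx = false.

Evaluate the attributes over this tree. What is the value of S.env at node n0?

6

1. n0.idx = false  [given at root]
2. n1.depth = -8  [terminal]
3. n2.val = true  [a.depth > -9]
4. n2.mk = 11  [11]
5. n3.ok = 21  [terminal]
6. n2.tag = true  [E.mk == 11]
7. n4.key = 1  [a.depth + 9]
8. n5.sig = "xm"  ["xm"]
9. n6.env = false  [false]
10. n7.val = true  [D.env == false]
11. n7.mk = 5  [5]
12. n8.depth = 27  [terminal]
13. n7.tag = false  [E.mk == a.depth]
14. n9.val = false  [D.env == true]
15. n9.mk = 23  [23]
16. n10.off = "yk"  [terminal]
17. n11.depth = -3  [terminal]
18. n9.tag = true  [true]
19. n12.key = 22  [22]
20. n13.ok = 2  [terminal]
21. n14.off = "xq"  [terminal]
22. n12.pre = 20  [d.ok * -2 + 24]
23. n12.ok = -8  [d.ok - 10]
24. n12.lim = "kx"  ["kx"]
25. n6.val = 17  [C.pre - 3]
26. n6.lim = 20  [len(C.lim) + 18]
27. n6.ok = true  [E₁.tag == true]
28. n15.ok = 1  [terminal]
29. n5.off = false  [D.ok == false]
30. n4.pre = 8  [C.key + 7]
31. n4.ok = 22  [C.key + 21]
32. n4.lim = "yv"  ["yv"]
33. n0.pre = 0  [a.depth + 8]
34. n0.acc = 18  [C.pre + 10]
35. n0.env = 6  [C.ok - 16]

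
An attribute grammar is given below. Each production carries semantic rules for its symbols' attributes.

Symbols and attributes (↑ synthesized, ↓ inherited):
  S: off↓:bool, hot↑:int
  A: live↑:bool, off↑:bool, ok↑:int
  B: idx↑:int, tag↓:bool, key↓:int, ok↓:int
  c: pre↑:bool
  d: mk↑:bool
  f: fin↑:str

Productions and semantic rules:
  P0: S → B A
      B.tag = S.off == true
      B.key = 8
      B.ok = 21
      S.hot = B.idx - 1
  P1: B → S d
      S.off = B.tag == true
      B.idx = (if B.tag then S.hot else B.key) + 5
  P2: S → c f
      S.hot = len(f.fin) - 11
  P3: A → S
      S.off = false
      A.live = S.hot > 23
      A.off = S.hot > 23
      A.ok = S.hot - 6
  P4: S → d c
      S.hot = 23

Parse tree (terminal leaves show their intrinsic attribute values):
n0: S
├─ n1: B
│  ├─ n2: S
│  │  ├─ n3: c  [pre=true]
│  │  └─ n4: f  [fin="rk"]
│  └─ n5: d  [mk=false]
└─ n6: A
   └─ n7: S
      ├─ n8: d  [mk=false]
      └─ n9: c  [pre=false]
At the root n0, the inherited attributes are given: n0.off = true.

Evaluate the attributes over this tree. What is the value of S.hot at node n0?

1. n0.off = true  [given at root]
2. n1.tag = true  [S.off == true]
3. n1.key = 8  [8]
4. n1.ok = 21  [21]
5. n2.off = true  [B.tag == true]
6. n3.pre = true  [terminal]
7. n4.fin = "rk"  [terminal]
8. n2.hot = -9  [len(f.fin) - 11]
9. n5.mk = false  [terminal]
10. n1.idx = -4  [(if B.tag then S.hot else B.key) + 5]
11. n7.off = false  [false]
12. n8.mk = false  [terminal]
13. n9.pre = false  [terminal]
14. n7.hot = 23  [23]
15. n6.live = false  [S.hot > 23]
16. n6.off = false  [S.hot > 23]
17. n6.ok = 17  [S.hot - 6]
18. n0.hot = -5  [B.idx - 1]

-5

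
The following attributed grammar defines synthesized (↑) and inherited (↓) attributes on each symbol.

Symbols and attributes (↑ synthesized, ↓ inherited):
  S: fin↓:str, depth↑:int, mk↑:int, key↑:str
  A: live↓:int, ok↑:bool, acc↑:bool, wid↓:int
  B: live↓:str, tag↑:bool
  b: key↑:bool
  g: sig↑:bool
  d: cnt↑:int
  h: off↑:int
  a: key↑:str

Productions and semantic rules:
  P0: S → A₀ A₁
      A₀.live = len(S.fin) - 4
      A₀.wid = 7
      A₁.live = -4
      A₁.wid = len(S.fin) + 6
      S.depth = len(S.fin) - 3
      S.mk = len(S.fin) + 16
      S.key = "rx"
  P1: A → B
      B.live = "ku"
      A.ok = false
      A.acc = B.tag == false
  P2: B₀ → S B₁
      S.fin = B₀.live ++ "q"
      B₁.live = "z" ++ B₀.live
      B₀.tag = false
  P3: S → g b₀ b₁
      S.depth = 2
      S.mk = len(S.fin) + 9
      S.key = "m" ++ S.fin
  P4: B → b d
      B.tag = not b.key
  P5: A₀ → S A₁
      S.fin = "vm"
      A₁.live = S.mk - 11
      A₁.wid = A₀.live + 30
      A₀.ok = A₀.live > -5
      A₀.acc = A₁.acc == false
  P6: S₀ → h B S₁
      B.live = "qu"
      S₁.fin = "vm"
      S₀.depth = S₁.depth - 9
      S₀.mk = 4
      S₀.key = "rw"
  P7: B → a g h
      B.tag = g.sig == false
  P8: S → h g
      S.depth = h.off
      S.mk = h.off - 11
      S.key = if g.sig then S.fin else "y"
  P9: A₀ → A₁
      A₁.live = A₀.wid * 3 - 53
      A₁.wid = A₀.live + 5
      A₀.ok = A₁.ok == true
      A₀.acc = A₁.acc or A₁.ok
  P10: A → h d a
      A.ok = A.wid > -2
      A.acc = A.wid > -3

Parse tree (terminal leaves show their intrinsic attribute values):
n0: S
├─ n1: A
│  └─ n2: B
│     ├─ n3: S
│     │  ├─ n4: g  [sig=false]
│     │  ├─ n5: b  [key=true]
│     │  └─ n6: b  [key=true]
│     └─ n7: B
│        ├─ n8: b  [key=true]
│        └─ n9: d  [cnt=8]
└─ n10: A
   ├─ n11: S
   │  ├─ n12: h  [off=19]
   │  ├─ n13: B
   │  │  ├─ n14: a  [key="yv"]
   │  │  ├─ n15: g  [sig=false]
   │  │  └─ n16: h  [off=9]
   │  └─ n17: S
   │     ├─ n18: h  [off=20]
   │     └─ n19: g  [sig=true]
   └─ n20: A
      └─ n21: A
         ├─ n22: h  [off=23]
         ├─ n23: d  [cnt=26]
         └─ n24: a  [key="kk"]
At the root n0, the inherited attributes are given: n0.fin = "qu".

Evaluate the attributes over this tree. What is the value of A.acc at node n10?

1. n0.fin = "qu"  [given at root]
2. n1.live = -2  [len(S.fin) - 4]
3. n1.wid = 7  [7]
4. n2.live = "ku"  ["ku"]
5. n3.fin = "kuq"  [B₀.live ++ "q"]
6. n4.sig = false  [terminal]
7. n5.key = true  [terminal]
8. n6.key = true  [terminal]
9. n3.depth = 2  [2]
10. n3.mk = 12  [len(S.fin) + 9]
11. n3.key = "mkuq"  ["m" ++ S.fin]
12. n7.live = "zku"  ["z" ++ B₀.live]
13. n8.key = true  [terminal]
14. n9.cnt = 8  [terminal]
15. n7.tag = false  [not b.key]
16. n2.tag = false  [false]
17. n1.ok = false  [false]
18. n1.acc = true  [B.tag == false]
19. n10.live = -4  [-4]
20. n10.wid = 8  [len(S.fin) + 6]
21. n11.fin = "vm"  ["vm"]
22. n12.off = 19  [terminal]
23. n13.live = "qu"  ["qu"]
24. n14.key = "yv"  [terminal]
25. n15.sig = false  [terminal]
26. n16.off = 9  [terminal]
27. n13.tag = true  [g.sig == false]
28. n17.fin = "vm"  ["vm"]
29. n18.off = 20  [terminal]
30. n19.sig = true  [terminal]
31. n17.depth = 20  [h.off]
32. n17.mk = 9  [h.off - 11]
33. n17.key = "vm"  [if g.sig then S.fin else "y"]
34. n11.depth = 11  [S₁.depth - 9]
35. n11.mk = 4  [4]
36. n11.key = "rw"  ["rw"]
37. n20.live = -7  [S.mk - 11]
38. n20.wid = 26  [A₀.live + 30]
39. n21.live = 25  [A₀.wid * 3 - 53]
40. n21.wid = -2  [A₀.live + 5]
41. n22.off = 23  [terminal]
42. n23.cnt = 26  [terminal]
43. n24.key = "kk"  [terminal]
44. n21.ok = false  [A.wid > -2]
45. n21.acc = true  [A.wid > -3]
46. n20.ok = false  [A₁.ok == true]
47. n20.acc = true  [A₁.acc or A₁.ok]
48. n10.ok = true  [A₀.live > -5]
49. n10.acc = false  [A₁.acc == false]
50. n0.depth = -1  [len(S.fin) - 3]
51. n0.mk = 18  [len(S.fin) + 16]
52. n0.key = "rx"  ["rx"]

false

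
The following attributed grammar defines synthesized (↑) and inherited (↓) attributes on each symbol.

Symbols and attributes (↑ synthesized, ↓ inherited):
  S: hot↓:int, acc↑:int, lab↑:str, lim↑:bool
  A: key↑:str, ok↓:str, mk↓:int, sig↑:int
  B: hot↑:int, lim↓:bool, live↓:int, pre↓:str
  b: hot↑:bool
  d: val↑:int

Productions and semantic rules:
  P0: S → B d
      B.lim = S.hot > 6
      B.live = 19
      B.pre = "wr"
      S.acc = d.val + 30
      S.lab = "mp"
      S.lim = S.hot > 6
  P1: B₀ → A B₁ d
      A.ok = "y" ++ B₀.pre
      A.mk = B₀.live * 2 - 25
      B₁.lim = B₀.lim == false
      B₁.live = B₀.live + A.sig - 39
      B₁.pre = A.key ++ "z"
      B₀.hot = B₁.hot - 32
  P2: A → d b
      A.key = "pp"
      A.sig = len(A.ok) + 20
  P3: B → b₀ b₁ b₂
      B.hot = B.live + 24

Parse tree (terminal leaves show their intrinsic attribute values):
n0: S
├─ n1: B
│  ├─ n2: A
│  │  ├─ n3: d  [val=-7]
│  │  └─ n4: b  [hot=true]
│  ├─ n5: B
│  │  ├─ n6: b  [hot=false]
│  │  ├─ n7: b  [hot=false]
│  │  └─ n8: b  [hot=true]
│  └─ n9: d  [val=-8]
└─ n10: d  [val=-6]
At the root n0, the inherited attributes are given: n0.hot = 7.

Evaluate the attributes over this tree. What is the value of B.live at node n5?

3

1. n0.hot = 7  [given at root]
2. n1.lim = true  [S.hot > 6]
3. n1.live = 19  [19]
4. n1.pre = "wr"  ["wr"]
5. n2.ok = "ywr"  ["y" ++ B₀.pre]
6. n2.mk = 13  [B₀.live * 2 - 25]
7. n3.val = -7  [terminal]
8. n4.hot = true  [terminal]
9. n2.key = "pp"  ["pp"]
10. n2.sig = 23  [len(A.ok) + 20]
11. n5.lim = false  [B₀.lim == false]
12. n5.live = 3  [B₀.live + A.sig - 39]
13. n5.pre = "ppz"  [A.key ++ "z"]
14. n6.hot = false  [terminal]
15. n7.hot = false  [terminal]
16. n8.hot = true  [terminal]
17. n5.hot = 27  [B.live + 24]
18. n9.val = -8  [terminal]
19. n1.hot = -5  [B₁.hot - 32]
20. n10.val = -6  [terminal]
21. n0.acc = 24  [d.val + 30]
22. n0.lab = "mp"  ["mp"]
23. n0.lim = true  [S.hot > 6]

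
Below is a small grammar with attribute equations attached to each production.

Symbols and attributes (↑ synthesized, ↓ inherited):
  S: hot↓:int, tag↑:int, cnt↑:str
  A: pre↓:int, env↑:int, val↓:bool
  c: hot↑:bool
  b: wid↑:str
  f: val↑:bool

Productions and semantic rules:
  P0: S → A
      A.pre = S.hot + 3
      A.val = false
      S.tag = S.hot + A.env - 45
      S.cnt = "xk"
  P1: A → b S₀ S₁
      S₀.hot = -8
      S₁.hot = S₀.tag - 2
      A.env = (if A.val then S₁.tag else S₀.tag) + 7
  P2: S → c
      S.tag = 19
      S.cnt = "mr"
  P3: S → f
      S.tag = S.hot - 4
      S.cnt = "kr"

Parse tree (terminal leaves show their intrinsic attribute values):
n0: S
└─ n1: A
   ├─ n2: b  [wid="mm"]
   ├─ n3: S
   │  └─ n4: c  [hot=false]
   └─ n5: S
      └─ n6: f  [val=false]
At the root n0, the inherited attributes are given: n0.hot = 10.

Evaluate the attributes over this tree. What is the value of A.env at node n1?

26

1. n0.hot = 10  [given at root]
2. n1.pre = 13  [S.hot + 3]
3. n1.val = false  [false]
4. n2.wid = "mm"  [terminal]
5. n3.hot = -8  [-8]
6. n4.hot = false  [terminal]
7. n3.tag = 19  [19]
8. n3.cnt = "mr"  ["mr"]
9. n5.hot = 17  [S₀.tag - 2]
10. n6.val = false  [terminal]
11. n5.tag = 13  [S.hot - 4]
12. n5.cnt = "kr"  ["kr"]
13. n1.env = 26  [(if A.val then S₁.tag else S₀.tag) + 7]
14. n0.tag = -9  [S.hot + A.env - 45]
15. n0.cnt = "xk"  ["xk"]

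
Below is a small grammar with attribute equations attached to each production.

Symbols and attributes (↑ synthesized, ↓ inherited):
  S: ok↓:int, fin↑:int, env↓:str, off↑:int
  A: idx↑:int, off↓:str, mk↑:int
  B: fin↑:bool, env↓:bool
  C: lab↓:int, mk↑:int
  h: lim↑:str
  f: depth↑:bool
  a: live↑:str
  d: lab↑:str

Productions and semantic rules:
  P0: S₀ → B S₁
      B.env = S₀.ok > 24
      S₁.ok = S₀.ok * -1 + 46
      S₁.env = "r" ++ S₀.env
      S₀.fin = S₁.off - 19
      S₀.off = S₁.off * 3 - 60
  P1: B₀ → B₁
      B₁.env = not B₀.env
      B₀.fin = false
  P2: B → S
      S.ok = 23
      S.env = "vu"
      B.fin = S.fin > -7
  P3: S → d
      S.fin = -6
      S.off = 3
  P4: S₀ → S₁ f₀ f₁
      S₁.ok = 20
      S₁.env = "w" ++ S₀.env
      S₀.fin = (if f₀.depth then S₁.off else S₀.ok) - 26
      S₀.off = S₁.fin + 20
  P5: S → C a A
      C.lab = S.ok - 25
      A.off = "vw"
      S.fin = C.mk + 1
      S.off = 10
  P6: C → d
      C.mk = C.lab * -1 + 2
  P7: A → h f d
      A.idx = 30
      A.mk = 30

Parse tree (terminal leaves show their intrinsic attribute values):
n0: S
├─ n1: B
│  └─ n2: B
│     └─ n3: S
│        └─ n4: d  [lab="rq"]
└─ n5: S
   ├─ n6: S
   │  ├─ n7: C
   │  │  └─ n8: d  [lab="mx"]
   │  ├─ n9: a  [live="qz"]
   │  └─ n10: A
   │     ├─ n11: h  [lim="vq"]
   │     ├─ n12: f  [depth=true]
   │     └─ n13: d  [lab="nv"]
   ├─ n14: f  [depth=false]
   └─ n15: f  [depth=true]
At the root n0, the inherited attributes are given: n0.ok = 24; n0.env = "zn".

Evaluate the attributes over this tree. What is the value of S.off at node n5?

28

1. n0.ok = 24  [given at root]
2. n0.env = "zn"  [given at root]
3. n1.env = false  [S₀.ok > 24]
4. n2.env = true  [not B₀.env]
5. n3.ok = 23  [23]
6. n3.env = "vu"  ["vu"]
7. n4.lab = "rq"  [terminal]
8. n3.fin = -6  [-6]
9. n3.off = 3  [3]
10. n2.fin = true  [S.fin > -7]
11. n1.fin = false  [false]
12. n5.ok = 22  [S₀.ok * -1 + 46]
13. n5.env = "rzn"  ["r" ++ S₀.env]
14. n6.ok = 20  [20]
15. n6.env = "wrzn"  ["w" ++ S₀.env]
16. n7.lab = -5  [S.ok - 25]
17. n8.lab = "mx"  [terminal]
18. n7.mk = 7  [C.lab * -1 + 2]
19. n9.live = "qz"  [terminal]
20. n10.off = "vw"  ["vw"]
21. n11.lim = "vq"  [terminal]
22. n12.depth = true  [terminal]
23. n13.lab = "nv"  [terminal]
24. n10.idx = 30  [30]
25. n10.mk = 30  [30]
26. n6.fin = 8  [C.mk + 1]
27. n6.off = 10  [10]
28. n14.depth = false  [terminal]
29. n15.depth = true  [terminal]
30. n5.fin = -4  [(if f₀.depth then S₁.off else S₀.ok) - 26]
31. n5.off = 28  [S₁.fin + 20]
32. n0.fin = 9  [S₁.off - 19]
33. n0.off = 24  [S₁.off * 3 - 60]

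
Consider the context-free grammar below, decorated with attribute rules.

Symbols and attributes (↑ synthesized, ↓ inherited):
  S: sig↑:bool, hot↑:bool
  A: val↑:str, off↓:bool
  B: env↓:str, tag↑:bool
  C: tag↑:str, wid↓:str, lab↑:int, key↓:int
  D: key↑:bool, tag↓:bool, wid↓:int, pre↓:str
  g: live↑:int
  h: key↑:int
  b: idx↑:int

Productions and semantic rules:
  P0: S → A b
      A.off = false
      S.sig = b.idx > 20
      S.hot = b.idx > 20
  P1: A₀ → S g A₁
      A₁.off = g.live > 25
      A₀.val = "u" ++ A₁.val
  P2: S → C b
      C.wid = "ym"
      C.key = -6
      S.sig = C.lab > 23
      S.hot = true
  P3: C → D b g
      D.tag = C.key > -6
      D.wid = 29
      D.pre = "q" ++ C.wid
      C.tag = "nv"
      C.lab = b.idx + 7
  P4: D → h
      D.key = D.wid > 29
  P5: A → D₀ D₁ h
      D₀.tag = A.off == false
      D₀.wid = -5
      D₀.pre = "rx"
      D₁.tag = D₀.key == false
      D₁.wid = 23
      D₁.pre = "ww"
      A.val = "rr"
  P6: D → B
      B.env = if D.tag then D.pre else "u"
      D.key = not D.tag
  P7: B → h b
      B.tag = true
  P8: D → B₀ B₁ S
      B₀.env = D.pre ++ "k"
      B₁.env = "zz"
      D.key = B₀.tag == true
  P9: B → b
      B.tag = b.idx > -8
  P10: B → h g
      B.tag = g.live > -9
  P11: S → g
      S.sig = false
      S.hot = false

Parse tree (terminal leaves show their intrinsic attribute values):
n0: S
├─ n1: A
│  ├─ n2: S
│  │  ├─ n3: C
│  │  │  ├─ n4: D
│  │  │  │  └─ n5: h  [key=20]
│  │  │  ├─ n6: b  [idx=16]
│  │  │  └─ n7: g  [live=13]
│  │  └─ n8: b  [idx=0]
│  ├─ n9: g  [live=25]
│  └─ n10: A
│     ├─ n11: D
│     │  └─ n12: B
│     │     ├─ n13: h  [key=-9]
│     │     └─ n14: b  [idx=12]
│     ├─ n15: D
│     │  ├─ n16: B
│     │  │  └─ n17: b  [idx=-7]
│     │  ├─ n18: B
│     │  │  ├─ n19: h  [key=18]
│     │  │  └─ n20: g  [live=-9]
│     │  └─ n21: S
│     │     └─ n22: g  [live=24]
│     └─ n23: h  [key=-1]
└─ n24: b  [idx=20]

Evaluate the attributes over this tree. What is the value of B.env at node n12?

"rx"

1. n1.off = false  [false]
2. n3.wid = "ym"  ["ym"]
3. n3.key = -6  [-6]
4. n4.tag = false  [C.key > -6]
5. n4.wid = 29  [29]
6. n4.pre = "qym"  ["q" ++ C.wid]
7. n5.key = 20  [terminal]
8. n4.key = false  [D.wid > 29]
9. n6.idx = 16  [terminal]
10. n7.live = 13  [terminal]
11. n3.tag = "nv"  ["nv"]
12. n3.lab = 23  [b.idx + 7]
13. n8.idx = 0  [terminal]
14. n2.sig = false  [C.lab > 23]
15. n2.hot = true  [true]
16. n9.live = 25  [terminal]
17. n10.off = false  [g.live > 25]
18. n11.tag = true  [A.off == false]
19. n11.wid = -5  [-5]
20. n11.pre = "rx"  ["rx"]
21. n12.env = "rx"  [if D.tag then D.pre else "u"]
22. n13.key = -9  [terminal]
23. n14.idx = 12  [terminal]
24. n12.tag = true  [true]
25. n11.key = false  [not D.tag]
26. n15.tag = true  [D₀.key == false]
27. n15.wid = 23  [23]
28. n15.pre = "ww"  ["ww"]
29. n16.env = "wwk"  [D.pre ++ "k"]
30. n17.idx = -7  [terminal]
31. n16.tag = true  [b.idx > -8]
32. n18.env = "zz"  ["zz"]
33. n19.key = 18  [terminal]
34. n20.live = -9  [terminal]
35. n18.tag = false  [g.live > -9]
36. n22.live = 24  [terminal]
37. n21.sig = false  [false]
38. n21.hot = false  [false]
39. n15.key = true  [B₀.tag == true]
40. n23.key = -1  [terminal]
41. n10.val = "rr"  ["rr"]
42. n1.val = "urr"  ["u" ++ A₁.val]
43. n24.idx = 20  [terminal]
44. n0.sig = false  [b.idx > 20]
45. n0.hot = false  [b.idx > 20]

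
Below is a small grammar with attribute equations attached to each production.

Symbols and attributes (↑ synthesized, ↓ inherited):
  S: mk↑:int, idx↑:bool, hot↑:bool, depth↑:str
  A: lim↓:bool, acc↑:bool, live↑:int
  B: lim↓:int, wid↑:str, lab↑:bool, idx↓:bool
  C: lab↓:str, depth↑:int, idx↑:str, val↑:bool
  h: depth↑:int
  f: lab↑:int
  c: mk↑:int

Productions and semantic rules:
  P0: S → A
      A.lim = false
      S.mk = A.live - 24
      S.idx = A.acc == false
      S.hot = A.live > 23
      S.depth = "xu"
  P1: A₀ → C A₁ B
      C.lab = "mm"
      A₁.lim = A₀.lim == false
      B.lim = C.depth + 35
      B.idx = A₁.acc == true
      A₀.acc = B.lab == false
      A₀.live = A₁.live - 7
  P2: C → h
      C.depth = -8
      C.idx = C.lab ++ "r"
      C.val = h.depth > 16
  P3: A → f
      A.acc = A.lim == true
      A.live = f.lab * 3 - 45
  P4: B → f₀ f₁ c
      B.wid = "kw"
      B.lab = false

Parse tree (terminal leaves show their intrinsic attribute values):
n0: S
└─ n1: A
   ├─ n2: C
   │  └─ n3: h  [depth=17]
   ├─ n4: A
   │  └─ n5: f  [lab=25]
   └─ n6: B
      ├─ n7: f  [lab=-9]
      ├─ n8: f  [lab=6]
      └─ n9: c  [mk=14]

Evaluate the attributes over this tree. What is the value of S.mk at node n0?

1. n1.lim = false  [false]
2. n2.lab = "mm"  ["mm"]
3. n3.depth = 17  [terminal]
4. n2.depth = -8  [-8]
5. n2.idx = "mmr"  [C.lab ++ "r"]
6. n2.val = true  [h.depth > 16]
7. n4.lim = true  [A₀.lim == false]
8. n5.lab = 25  [terminal]
9. n4.acc = true  [A.lim == true]
10. n4.live = 30  [f.lab * 3 - 45]
11. n6.lim = 27  [C.depth + 35]
12. n6.idx = true  [A₁.acc == true]
13. n7.lab = -9  [terminal]
14. n8.lab = 6  [terminal]
15. n9.mk = 14  [terminal]
16. n6.wid = "kw"  ["kw"]
17. n6.lab = false  [false]
18. n1.acc = true  [B.lab == false]
19. n1.live = 23  [A₁.live - 7]
20. n0.mk = -1  [A.live - 24]
21. n0.idx = false  [A.acc == false]
22. n0.hot = false  [A.live > 23]
23. n0.depth = "xu"  ["xu"]

-1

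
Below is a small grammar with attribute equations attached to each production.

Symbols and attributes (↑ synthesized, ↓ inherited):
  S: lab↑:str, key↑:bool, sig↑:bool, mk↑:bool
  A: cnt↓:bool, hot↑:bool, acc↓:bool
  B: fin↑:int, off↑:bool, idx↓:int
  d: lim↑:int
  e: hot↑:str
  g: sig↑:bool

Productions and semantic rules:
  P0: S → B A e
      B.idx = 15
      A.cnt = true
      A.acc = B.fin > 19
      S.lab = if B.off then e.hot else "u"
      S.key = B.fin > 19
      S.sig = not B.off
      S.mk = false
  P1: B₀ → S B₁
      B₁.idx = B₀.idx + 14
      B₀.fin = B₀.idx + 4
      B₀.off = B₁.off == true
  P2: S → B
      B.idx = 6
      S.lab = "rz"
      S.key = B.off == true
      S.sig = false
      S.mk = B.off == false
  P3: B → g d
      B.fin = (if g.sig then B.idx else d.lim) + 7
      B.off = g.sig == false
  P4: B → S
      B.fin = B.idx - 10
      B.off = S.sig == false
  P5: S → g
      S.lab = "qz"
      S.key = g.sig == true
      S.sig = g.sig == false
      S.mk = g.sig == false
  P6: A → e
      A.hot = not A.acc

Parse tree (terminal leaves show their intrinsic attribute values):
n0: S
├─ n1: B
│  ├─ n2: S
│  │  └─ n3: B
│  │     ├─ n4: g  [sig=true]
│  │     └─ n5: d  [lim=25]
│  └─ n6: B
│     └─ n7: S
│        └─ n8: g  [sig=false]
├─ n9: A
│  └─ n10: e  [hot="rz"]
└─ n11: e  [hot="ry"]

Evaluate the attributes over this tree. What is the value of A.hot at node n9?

true

1. n1.idx = 15  [15]
2. n3.idx = 6  [6]
3. n4.sig = true  [terminal]
4. n5.lim = 25  [terminal]
5. n3.fin = 13  [(if g.sig then B.idx else d.lim) + 7]
6. n3.off = false  [g.sig == false]
7. n2.lab = "rz"  ["rz"]
8. n2.key = false  [B.off == true]
9. n2.sig = false  [false]
10. n2.mk = true  [B.off == false]
11. n6.idx = 29  [B₀.idx + 14]
12. n8.sig = false  [terminal]
13. n7.lab = "qz"  ["qz"]
14. n7.key = false  [g.sig == true]
15. n7.sig = true  [g.sig == false]
16. n7.mk = true  [g.sig == false]
17. n6.fin = 19  [B.idx - 10]
18. n6.off = false  [S.sig == false]
19. n1.fin = 19  [B₀.idx + 4]
20. n1.off = false  [B₁.off == true]
21. n9.cnt = true  [true]
22. n9.acc = false  [B.fin > 19]
23. n10.hot = "rz"  [terminal]
24. n9.hot = true  [not A.acc]
25. n11.hot = "ry"  [terminal]
26. n0.lab = "u"  [if B.off then e.hot else "u"]
27. n0.key = false  [B.fin > 19]
28. n0.sig = true  [not B.off]
29. n0.mk = false  [false]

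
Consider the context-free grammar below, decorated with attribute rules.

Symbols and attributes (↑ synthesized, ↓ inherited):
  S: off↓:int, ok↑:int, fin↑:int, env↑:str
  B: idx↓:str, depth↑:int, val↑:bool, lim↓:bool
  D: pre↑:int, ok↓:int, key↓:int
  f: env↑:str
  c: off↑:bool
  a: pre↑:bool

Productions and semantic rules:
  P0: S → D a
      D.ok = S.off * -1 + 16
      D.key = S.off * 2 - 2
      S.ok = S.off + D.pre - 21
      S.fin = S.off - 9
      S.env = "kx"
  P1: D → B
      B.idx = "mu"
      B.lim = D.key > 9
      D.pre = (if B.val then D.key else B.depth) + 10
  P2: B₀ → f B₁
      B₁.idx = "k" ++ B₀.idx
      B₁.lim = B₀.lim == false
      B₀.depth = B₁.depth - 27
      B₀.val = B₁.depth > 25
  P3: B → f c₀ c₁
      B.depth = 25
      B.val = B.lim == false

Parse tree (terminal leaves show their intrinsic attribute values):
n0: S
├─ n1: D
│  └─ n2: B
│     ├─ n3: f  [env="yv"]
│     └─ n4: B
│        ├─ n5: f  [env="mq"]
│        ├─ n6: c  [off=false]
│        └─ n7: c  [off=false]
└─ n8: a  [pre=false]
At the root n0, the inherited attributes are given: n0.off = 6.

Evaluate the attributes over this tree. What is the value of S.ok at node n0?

-7

1. n0.off = 6  [given at root]
2. n1.ok = 10  [S.off * -1 + 16]
3. n1.key = 10  [S.off * 2 - 2]
4. n2.idx = "mu"  ["mu"]
5. n2.lim = true  [D.key > 9]
6. n3.env = "yv"  [terminal]
7. n4.idx = "kmu"  ["k" ++ B₀.idx]
8. n4.lim = false  [B₀.lim == false]
9. n5.env = "mq"  [terminal]
10. n6.off = false  [terminal]
11. n7.off = false  [terminal]
12. n4.depth = 25  [25]
13. n4.val = true  [B.lim == false]
14. n2.depth = -2  [B₁.depth - 27]
15. n2.val = false  [B₁.depth > 25]
16. n1.pre = 8  [(if B.val then D.key else B.depth) + 10]
17. n8.pre = false  [terminal]
18. n0.ok = -7  [S.off + D.pre - 21]
19. n0.fin = -3  [S.off - 9]
20. n0.env = "kx"  ["kx"]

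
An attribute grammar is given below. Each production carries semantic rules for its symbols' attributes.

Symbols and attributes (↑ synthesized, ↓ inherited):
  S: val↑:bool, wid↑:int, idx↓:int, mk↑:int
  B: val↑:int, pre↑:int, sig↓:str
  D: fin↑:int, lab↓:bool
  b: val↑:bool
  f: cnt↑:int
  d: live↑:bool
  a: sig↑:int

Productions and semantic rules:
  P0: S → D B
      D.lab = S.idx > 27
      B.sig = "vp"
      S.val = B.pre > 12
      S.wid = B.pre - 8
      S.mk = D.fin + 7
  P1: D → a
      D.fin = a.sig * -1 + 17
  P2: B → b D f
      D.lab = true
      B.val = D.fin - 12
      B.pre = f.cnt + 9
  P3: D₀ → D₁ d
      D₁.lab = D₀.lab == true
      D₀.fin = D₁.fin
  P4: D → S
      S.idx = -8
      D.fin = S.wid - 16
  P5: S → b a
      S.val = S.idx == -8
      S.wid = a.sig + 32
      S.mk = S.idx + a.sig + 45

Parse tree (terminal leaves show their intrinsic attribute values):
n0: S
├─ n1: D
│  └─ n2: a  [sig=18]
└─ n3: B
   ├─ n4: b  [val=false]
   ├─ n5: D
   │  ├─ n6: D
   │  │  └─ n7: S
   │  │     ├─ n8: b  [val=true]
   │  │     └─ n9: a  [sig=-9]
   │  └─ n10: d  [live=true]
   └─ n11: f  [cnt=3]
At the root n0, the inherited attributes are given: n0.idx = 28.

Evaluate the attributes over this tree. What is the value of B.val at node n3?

-5

1. n0.idx = 28  [given at root]
2. n1.lab = true  [S.idx > 27]
3. n2.sig = 18  [terminal]
4. n1.fin = -1  [a.sig * -1 + 17]
5. n3.sig = "vp"  ["vp"]
6. n4.val = false  [terminal]
7. n5.lab = true  [true]
8. n6.lab = true  [D₀.lab == true]
9. n7.idx = -8  [-8]
10. n8.val = true  [terminal]
11. n9.sig = -9  [terminal]
12. n7.val = true  [S.idx == -8]
13. n7.wid = 23  [a.sig + 32]
14. n7.mk = 28  [S.idx + a.sig + 45]
15. n6.fin = 7  [S.wid - 16]
16. n10.live = true  [terminal]
17. n5.fin = 7  [D₁.fin]
18. n11.cnt = 3  [terminal]
19. n3.val = -5  [D.fin - 12]
20. n3.pre = 12  [f.cnt + 9]
21. n0.val = false  [B.pre > 12]
22. n0.wid = 4  [B.pre - 8]
23. n0.mk = 6  [D.fin + 7]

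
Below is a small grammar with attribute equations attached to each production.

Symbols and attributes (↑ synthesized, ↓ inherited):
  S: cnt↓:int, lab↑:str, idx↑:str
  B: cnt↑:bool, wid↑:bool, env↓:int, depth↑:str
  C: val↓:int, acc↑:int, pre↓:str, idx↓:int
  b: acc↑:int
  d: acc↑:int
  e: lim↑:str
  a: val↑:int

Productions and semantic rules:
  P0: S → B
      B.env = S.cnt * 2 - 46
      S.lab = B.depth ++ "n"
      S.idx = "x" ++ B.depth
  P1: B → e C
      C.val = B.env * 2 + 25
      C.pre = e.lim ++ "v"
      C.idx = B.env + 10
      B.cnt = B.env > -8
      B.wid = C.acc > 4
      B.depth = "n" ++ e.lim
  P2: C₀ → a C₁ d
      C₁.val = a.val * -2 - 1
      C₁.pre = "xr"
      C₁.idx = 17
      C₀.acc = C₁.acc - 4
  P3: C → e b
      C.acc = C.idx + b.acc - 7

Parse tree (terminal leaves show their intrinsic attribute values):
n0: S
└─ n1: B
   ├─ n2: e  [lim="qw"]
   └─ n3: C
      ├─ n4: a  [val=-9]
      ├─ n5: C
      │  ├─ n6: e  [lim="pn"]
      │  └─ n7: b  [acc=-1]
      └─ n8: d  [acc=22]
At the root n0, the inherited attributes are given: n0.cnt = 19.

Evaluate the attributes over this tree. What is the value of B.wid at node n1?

true

1. n0.cnt = 19  [given at root]
2. n1.env = -8  [S.cnt * 2 - 46]
3. n2.lim = "qw"  [terminal]
4. n3.val = 9  [B.env * 2 + 25]
5. n3.pre = "qwv"  [e.lim ++ "v"]
6. n3.idx = 2  [B.env + 10]
7. n4.val = -9  [terminal]
8. n5.val = 17  [a.val * -2 - 1]
9. n5.pre = "xr"  ["xr"]
10. n5.idx = 17  [17]
11. n6.lim = "pn"  [terminal]
12. n7.acc = -1  [terminal]
13. n5.acc = 9  [C.idx + b.acc - 7]
14. n8.acc = 22  [terminal]
15. n3.acc = 5  [C₁.acc - 4]
16. n1.cnt = false  [B.env > -8]
17. n1.wid = true  [C.acc > 4]
18. n1.depth = "nqw"  ["n" ++ e.lim]
19. n0.lab = "nqwn"  [B.depth ++ "n"]
20. n0.idx = "xnqw"  ["x" ++ B.depth]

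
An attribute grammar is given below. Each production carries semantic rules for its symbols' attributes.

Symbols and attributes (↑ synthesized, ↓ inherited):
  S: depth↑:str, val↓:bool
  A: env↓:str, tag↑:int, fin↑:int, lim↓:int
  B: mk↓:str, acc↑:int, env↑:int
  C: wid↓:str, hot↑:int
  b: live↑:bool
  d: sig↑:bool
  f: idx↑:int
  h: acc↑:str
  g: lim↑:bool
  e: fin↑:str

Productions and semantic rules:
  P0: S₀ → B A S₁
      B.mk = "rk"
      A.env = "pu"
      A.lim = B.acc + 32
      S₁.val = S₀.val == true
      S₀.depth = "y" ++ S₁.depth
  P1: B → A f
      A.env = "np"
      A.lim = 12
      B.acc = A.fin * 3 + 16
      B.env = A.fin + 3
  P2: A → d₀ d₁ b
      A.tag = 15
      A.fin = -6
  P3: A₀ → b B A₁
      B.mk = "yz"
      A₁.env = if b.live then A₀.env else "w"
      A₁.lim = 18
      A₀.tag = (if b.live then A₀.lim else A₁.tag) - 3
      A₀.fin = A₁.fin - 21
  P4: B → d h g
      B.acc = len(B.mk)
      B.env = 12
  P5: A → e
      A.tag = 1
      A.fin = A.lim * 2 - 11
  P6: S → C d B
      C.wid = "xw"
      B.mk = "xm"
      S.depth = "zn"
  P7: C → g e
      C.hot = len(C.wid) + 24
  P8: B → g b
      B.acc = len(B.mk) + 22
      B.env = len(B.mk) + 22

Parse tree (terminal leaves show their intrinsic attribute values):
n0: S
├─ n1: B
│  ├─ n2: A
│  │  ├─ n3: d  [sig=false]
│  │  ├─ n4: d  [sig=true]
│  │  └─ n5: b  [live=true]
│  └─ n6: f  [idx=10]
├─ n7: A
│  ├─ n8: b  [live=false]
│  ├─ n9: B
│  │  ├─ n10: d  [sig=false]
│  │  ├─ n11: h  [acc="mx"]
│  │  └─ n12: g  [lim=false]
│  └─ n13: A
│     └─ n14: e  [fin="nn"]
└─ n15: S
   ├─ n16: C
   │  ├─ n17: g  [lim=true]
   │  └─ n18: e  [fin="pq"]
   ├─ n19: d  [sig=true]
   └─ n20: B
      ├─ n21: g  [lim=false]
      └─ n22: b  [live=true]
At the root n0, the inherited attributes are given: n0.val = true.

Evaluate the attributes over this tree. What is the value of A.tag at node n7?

-2

1. n0.val = true  [given at root]
2. n1.mk = "rk"  ["rk"]
3. n2.env = "np"  ["np"]
4. n2.lim = 12  [12]
5. n3.sig = false  [terminal]
6. n4.sig = true  [terminal]
7. n5.live = true  [terminal]
8. n2.tag = 15  [15]
9. n2.fin = -6  [-6]
10. n6.idx = 10  [terminal]
11. n1.acc = -2  [A.fin * 3 + 16]
12. n1.env = -3  [A.fin + 3]
13. n7.env = "pu"  ["pu"]
14. n7.lim = 30  [B.acc + 32]
15. n8.live = false  [terminal]
16. n9.mk = "yz"  ["yz"]
17. n10.sig = false  [terminal]
18. n11.acc = "mx"  [terminal]
19. n12.lim = false  [terminal]
20. n9.acc = 2  [len(B.mk)]
21. n9.env = 12  [12]
22. n13.env = "w"  [if b.live then A₀.env else "w"]
23. n13.lim = 18  [18]
24. n14.fin = "nn"  [terminal]
25. n13.tag = 1  [1]
26. n13.fin = 25  [A.lim * 2 - 11]
27. n7.tag = -2  [(if b.live then A₀.lim else A₁.tag) - 3]
28. n7.fin = 4  [A₁.fin - 21]
29. n15.val = true  [S₀.val == true]
30. n16.wid = "xw"  ["xw"]
31. n17.lim = true  [terminal]
32. n18.fin = "pq"  [terminal]
33. n16.hot = 26  [len(C.wid) + 24]
34. n19.sig = true  [terminal]
35. n20.mk = "xm"  ["xm"]
36. n21.lim = false  [terminal]
37. n22.live = true  [terminal]
38. n20.acc = 24  [len(B.mk) + 22]
39. n20.env = 24  [len(B.mk) + 22]
40. n15.depth = "zn"  ["zn"]
41. n0.depth = "yzn"  ["y" ++ S₁.depth]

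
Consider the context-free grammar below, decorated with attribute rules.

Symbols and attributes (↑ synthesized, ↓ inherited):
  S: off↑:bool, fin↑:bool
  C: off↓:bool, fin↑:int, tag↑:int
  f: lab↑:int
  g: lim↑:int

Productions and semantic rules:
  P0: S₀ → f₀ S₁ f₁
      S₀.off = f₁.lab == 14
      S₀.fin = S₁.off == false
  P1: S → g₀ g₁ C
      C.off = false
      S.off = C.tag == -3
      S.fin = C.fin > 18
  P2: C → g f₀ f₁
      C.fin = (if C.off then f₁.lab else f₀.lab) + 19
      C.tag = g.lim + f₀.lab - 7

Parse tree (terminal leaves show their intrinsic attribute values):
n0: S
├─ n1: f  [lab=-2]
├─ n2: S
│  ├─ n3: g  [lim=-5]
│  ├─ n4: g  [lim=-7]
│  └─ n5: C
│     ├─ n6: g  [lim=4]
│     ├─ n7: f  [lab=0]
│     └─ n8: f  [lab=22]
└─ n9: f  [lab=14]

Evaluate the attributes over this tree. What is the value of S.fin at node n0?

false

1. n1.lab = -2  [terminal]
2. n3.lim = -5  [terminal]
3. n4.lim = -7  [terminal]
4. n5.off = false  [false]
5. n6.lim = 4  [terminal]
6. n7.lab = 0  [terminal]
7. n8.lab = 22  [terminal]
8. n5.fin = 19  [(if C.off then f₁.lab else f₀.lab) + 19]
9. n5.tag = -3  [g.lim + f₀.lab - 7]
10. n2.off = true  [C.tag == -3]
11. n2.fin = true  [C.fin > 18]
12. n9.lab = 14  [terminal]
13. n0.off = true  [f₁.lab == 14]
14. n0.fin = false  [S₁.off == false]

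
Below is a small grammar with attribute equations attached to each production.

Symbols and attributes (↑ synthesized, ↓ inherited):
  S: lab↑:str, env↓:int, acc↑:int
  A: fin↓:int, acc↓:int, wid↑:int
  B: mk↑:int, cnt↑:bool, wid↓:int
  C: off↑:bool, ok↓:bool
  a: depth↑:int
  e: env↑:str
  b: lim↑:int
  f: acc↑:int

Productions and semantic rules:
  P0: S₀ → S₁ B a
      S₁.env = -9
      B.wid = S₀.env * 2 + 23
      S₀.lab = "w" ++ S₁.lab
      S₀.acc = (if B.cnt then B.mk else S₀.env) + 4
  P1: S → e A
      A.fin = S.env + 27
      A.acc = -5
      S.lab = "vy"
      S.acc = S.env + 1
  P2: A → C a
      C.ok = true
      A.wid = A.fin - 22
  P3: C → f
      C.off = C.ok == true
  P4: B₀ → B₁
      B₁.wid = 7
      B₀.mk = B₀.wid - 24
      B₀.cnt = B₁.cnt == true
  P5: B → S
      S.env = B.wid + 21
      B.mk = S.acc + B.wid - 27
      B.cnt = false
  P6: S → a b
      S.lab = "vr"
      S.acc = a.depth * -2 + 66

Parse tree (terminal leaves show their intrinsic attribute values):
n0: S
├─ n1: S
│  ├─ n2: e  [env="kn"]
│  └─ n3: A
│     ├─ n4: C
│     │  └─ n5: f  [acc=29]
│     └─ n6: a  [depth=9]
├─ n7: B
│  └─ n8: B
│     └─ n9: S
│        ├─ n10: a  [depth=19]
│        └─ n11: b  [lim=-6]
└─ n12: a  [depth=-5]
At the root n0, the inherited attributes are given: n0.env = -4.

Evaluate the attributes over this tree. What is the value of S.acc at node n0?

1. n0.env = -4  [given at root]
2. n1.env = -9  [-9]
3. n2.env = "kn"  [terminal]
4. n3.fin = 18  [S.env + 27]
5. n3.acc = -5  [-5]
6. n4.ok = true  [true]
7. n5.acc = 29  [terminal]
8. n4.off = true  [C.ok == true]
9. n6.depth = 9  [terminal]
10. n3.wid = -4  [A.fin - 22]
11. n1.lab = "vy"  ["vy"]
12. n1.acc = -8  [S.env + 1]
13. n7.wid = 15  [S₀.env * 2 + 23]
14. n8.wid = 7  [7]
15. n9.env = 28  [B.wid + 21]
16. n10.depth = 19  [terminal]
17. n11.lim = -6  [terminal]
18. n9.lab = "vr"  ["vr"]
19. n9.acc = 28  [a.depth * -2 + 66]
20. n8.mk = 8  [S.acc + B.wid - 27]
21. n8.cnt = false  [false]
22. n7.mk = -9  [B₀.wid - 24]
23. n7.cnt = false  [B₁.cnt == true]
24. n12.depth = -5  [terminal]
25. n0.lab = "wvy"  ["w" ++ S₁.lab]
26. n0.acc = 0  [(if B.cnt then B.mk else S₀.env) + 4]

0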